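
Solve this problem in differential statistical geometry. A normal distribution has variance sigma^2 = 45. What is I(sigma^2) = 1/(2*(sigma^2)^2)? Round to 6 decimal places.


Fisher information for variance: I(sigma^2) = 1/(2*sigma^4).
sigma^2 = 45, so sigma^4 = 2025.
I = 1/(2*2025) = 1/4050 = 0.000247

0.000247


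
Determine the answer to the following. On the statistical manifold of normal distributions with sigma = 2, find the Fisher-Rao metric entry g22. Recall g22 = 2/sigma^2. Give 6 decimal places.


For the 2-parameter normal family, the Fisher metric has:
  g11 = 1/sigma^2, g22 = 2/sigma^2.
sigma = 2, sigma^2 = 4.
g22 = 0.500000

0.500000


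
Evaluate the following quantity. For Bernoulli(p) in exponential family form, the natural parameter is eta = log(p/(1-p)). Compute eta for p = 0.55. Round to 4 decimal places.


Natural parameter for Bernoulli: eta = log(p/(1-p)).
p = 0.55, 1-p = 0.45.
p/(1-p) = 1.222222.
eta = log(1.222222) = 0.2007

0.2007


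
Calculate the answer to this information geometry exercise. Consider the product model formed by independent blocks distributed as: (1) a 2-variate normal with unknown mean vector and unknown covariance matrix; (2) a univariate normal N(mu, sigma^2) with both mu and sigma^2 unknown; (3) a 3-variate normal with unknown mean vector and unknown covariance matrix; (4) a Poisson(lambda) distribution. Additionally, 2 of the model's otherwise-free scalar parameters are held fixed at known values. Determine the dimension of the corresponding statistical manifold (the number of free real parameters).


The dimension of a statistical manifold equals the number of free
(independent) real parameters of the model. For a product of independent
blocks the parameter counts add.
- 2-variate normal: 2 (mean) + 2*3/2 = 3 (symmetric covariance) = 5.
- normal (mu, sigma^2): 2.
- 3-variate normal: 3 (mean) + 3*4/2 = 6 (symmetric covariance) = 9.
- Poisson (lambda): 1.
Total = 5 + 2 + 9 + 1 = 17.
2 parameter(s) fixed at known values: 17 - 2 = 15.
Dimension = 15

15


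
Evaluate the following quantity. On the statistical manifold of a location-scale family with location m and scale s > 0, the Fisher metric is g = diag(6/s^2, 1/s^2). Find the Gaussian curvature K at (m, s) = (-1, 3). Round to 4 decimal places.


The metric has the form g = (A dm^2 + B ds^2)/s^2 with A = 6, B = 1.
Substitute u = sqrt(A/B)*m: g = B*(du^2 + ds^2)/s^2, i.e. B times the
Poincare upper half-plane metric, which has constant Gaussian curvature -1.
Scaling a 2D metric by a constant c divides the Gaussian curvature by c,
so K = -1/B = -1/(1) = -1.0000 everywhere (the point (m, s) = (-1, 3) is irrelevant:
the curvature is constant).
The requested Gaussian curvature is K = -1.0000.

-1.0000


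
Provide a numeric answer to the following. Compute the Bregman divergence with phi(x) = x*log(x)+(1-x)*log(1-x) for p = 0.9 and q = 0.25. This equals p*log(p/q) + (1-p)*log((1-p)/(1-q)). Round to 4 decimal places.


Bregman divergence with negative entropy generator:
D = p*log(p/q) + (1-p)*log((1-p)/(1-q)).
p = 0.9, q = 0.25.
p*log(p/q) = 0.9*log(0.9/0.25) = 1.15284.
(1-p)*log((1-p)/(1-q)) = 0.1*log(0.1/0.75) = -0.20149.
D = 1.15284 + -0.20149 = 0.9514

0.9514


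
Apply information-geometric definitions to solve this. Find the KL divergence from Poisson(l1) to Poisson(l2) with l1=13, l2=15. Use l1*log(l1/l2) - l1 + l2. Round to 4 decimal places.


KL divergence for Poisson:
KL = l1*log(l1/l2) - l1 + l2.
l1 = 13, l2 = 15.
log(13/15) = -0.143101.
l1*log(l1/l2) = 13 * -0.143101 = -1.860311.
KL = -1.860311 - 13 + 15 = 0.1397

0.1397


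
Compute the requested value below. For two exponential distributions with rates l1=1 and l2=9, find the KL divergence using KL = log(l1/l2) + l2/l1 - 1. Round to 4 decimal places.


KL divergence for exponential family:
KL = log(l1/l2) + l2/l1 - 1.
log(1/9) = -2.197225.
9/1 = 9.0.
KL = -2.197225 + 9.0 - 1 = 5.8028

5.8028


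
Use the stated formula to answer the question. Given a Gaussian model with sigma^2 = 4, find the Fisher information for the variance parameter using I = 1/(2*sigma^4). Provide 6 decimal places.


Fisher information for variance: I(sigma^2) = 1/(2*sigma^4).
sigma^2 = 4, so sigma^4 = 16.
I = 1/(2*16) = 1/32 = 0.031250

0.031250


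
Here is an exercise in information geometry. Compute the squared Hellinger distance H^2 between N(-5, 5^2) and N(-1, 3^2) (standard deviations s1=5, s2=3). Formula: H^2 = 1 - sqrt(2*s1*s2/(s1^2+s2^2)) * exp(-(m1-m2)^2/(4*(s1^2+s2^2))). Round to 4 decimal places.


Squared Hellinger distance for Gaussians:
H^2 = 1 - sqrt(2*s1*s2/(s1^2+s2^2)) * exp(-(m1-m2)^2/(4*(s1^2+s2^2))).
s1^2 = 25, s2^2 = 9, s1^2+s2^2 = 34.
sqrt(2*5*3/(34)) = 0.939336.
(m1-m2)^2 = (-4)^2 = 16.
exp(-16/(4*34)) = exp(-0.117647) = 0.88901.
H^2 = 1 - 0.939336*0.88901 = 0.1649

0.1649


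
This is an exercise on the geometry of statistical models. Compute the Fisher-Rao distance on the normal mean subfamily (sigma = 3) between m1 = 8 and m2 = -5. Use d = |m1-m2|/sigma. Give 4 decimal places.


On the fixed-variance normal subfamily, geodesic distance = |m1-m2|/sigma.
|8 - -5| = 13.
sigma = 3.
d = 13/3 = 4.3333

4.3333


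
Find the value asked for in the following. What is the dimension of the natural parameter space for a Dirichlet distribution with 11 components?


Exponential family dimension calculation:
Dirichlet with 11 components has 11 natural parameters.

11


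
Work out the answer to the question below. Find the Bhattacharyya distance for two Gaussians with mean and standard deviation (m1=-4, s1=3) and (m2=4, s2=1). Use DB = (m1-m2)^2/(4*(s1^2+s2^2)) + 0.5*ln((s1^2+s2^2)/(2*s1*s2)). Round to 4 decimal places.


Bhattacharyya distance between two Gaussians:
DB = (m1-m2)^2/(4*(s1^2+s2^2)) + (1/2)*ln((s1^2+s2^2)/(2*s1*s2)).
(m1-m2)^2 = (-8)^2 = 64.
s1^2+s2^2 = 9 + 1 = 10.
term1 = 64/40 = 1.6.
term2 = 0.5*ln(10/6.0) = 0.255413.
DB = 1.6 + 0.255413 = 1.8554

1.8554


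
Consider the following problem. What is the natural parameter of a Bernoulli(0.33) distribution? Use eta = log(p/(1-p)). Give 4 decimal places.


Natural parameter for Bernoulli: eta = log(p/(1-p)).
p = 0.33, 1-p = 0.67.
p/(1-p) = 0.492537.
eta = log(0.492537) = -0.7082

-0.7082


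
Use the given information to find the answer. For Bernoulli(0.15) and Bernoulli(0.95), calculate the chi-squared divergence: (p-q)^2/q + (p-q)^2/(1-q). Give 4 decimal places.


Chi-squared divergence between Bernoulli distributions:
chi^2 = (p-q)^2/q + (p-q)^2/(1-q).
p = 0.15, q = 0.95, p-q = -0.8.
(p-q)^2 = 0.64.
term1 = 0.64/0.95 = 0.673684.
term2 = 0.64/0.05 = 12.8.
chi^2 = 0.673684 + 12.8 = 13.4737

13.4737


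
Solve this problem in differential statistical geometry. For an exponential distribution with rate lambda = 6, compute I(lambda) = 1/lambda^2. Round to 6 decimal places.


Fisher information for exponential: I(lambda) = 1/lambda^2.
lambda = 6, lambda^2 = 36.
I = 1/36 = 0.027778

0.027778


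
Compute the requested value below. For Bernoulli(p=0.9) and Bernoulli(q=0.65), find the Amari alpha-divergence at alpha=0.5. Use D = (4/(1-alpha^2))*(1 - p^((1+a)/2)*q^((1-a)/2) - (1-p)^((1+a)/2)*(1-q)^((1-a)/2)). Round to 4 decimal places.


Amari alpha-divergence:
D = (4/(1-alpha^2))*(1 - p^((1+a)/2)*q^((1-a)/2) - (1-p)^((1+a)/2)*(1-q)^((1-a)/2)).
alpha = 0.5, p = 0.9, q = 0.65.
e1 = (1+alpha)/2 = 0.75, e2 = (1-alpha)/2 = 0.25.
t1 = p^e1 * q^e2 = 0.9^0.75 * 0.65^0.25 = 0.829679.
t2 = (1-p)^e1 * (1-q)^e2 = 0.1^0.75 * 0.35^0.25 = 0.136778.
4/(1-alpha^2) = 5.333333.
D = 5.333333*(1 - 0.829679 - 0.136778) = 0.1789

0.1789


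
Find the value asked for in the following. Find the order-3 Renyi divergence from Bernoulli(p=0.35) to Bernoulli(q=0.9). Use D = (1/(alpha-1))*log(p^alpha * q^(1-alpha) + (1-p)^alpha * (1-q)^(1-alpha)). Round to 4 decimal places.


Renyi divergence of order alpha between Bernoulli distributions:
D = (1/(alpha-1))*log(p^alpha * q^(1-alpha) + (1-p)^alpha * (1-q)^(1-alpha)).
alpha = 3, p = 0.35, q = 0.9.
p^alpha * q^(1-alpha) = 0.35^3 * 0.9^-2 = 0.052932.
(1-p)^alpha * (1-q)^(1-alpha) = 0.65^3 * 0.1^-2 = 27.4625.
sum = 0.052932 + 27.4625 = 27.515432.
D = (1/2)*log(27.515432) = 1.6574

1.6574


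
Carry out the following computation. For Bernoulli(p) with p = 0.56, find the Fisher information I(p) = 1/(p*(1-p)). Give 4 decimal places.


For Bernoulli(p), Fisher information is I(p) = 1/(p*(1-p)).
p = 0.56, 1-p = 0.44.
p*(1-p) = 0.2464.
I(p) = 1/0.2464 = 4.0584

4.0584


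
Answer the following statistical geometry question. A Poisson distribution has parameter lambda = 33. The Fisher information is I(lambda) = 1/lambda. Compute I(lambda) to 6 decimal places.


Fisher information for Poisson: I(lambda) = 1/lambda.
lambda = 33.
I(lambda) = 1/33 = 0.030303

0.030303


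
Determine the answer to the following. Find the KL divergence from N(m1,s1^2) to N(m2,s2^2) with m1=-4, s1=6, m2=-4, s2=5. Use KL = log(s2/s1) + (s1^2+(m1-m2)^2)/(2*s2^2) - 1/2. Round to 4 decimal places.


KL divergence between normal distributions:
KL = log(s2/s1) + (s1^2 + (m1-m2)^2)/(2*s2^2) - 1/2.
log(5/6) = -0.182322.
(6^2 + (-4--4)^2)/(2*5^2) = (36 + 0)/50 = 0.72.
KL = -0.182322 + 0.72 - 0.5 = 0.0377

0.0377


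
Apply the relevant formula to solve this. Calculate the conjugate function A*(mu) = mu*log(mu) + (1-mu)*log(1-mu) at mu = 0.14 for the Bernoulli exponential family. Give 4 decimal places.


Legendre transform for Bernoulli:
A*(mu) = mu*log(mu) + (1-mu)*log(1-mu).
mu = 0.14, 1-mu = 0.86.
mu*log(mu) = 0.14*log(0.14) = -0.275256.
(1-mu)*log(1-mu) = 0.86*log(0.86) = -0.129708.
A* = -0.275256 + -0.129708 = -0.4050

-0.4050


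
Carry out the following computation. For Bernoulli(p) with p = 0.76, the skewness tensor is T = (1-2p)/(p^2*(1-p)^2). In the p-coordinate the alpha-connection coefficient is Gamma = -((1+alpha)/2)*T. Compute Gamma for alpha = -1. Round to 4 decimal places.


Skewness (Amari-Chentsov) tensor: T = (1-2p)/(p^2*(1-p)^2).
p = 0.76, 1-2p = -0.52, p^2 = 0.5776, (1-p)^2 = 0.0576.
T = -0.52/(0.5776 * 0.0576) = -15.629809.
In the p-coordinate, Gamma^(alpha) = Gamma^(0) - (alpha/2)*T with Gamma^(0) = (1/2)*g'(p) = -T/2,
so Gamma^(alpha) = -((1+alpha)/2)*T.
alpha = -1, -(1+alpha)/2 = 0.0.
Gamma = 0.0 * -15.629809 = 0.0000

0.0000


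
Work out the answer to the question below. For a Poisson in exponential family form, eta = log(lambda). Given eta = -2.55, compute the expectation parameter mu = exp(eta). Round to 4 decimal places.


Expectation parameter for Poisson exponential family:
mu = exp(eta).
eta = -2.55.
mu = exp(-2.55) = 0.0781

0.0781


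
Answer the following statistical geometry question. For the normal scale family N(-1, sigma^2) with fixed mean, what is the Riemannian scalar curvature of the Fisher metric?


This family has a single free parameter, so its statistical manifold
is 1-dimensional. The Riemann curvature tensor of any 1-dimensional
Riemannian manifold vanishes identically, so R = 0.

0


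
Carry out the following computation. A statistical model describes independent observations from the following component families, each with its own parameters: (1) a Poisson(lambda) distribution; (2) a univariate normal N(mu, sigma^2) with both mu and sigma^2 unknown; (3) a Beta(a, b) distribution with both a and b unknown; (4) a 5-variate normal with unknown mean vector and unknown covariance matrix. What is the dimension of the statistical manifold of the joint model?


The dimension of a statistical manifold equals the number of free
(independent) real parameters of the model. For a product of independent
blocks the parameter counts add.
- Poisson (lambda): 1.
- normal (mu, sigma^2): 2.
- Beta (a, b): 2.
- 5-variate normal: 5 (mean) + 5*6/2 = 15 (symmetric covariance) = 20.
Total = 1 + 2 + 2 + 20 = 25.
Dimension = 25

25


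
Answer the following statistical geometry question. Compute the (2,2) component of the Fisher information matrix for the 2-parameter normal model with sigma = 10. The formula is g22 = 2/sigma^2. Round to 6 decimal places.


For the 2-parameter normal family, the Fisher metric has:
  g11 = 1/sigma^2, g22 = 2/sigma^2.
sigma = 10, sigma^2 = 100.
g22 = 0.020000

0.020000


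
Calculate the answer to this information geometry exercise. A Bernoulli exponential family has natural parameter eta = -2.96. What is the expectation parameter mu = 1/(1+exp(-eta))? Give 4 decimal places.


Dual coordinate (expectation parameter) for Bernoulli:
mu = 1/(1+exp(-eta)).
eta = -2.96.
exp(-eta) = exp(2.96) = 19.297972.
mu = 1/(1+19.297972) = 0.0493

0.0493


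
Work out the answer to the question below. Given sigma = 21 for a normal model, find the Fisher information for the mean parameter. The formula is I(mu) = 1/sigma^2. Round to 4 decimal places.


The Fisher information for the mean of a normal distribution is I(mu) = 1/sigma^2.
sigma = 21, so sigma^2 = 441.
I(mu) = 1/441 = 0.0023

0.0023


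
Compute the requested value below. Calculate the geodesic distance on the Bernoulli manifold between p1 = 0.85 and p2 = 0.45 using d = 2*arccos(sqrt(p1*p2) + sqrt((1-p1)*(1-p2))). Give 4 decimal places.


Geodesic distance on Bernoulli manifold:
d(p1,p2) = 2*arccos(sqrt(p1*p2) + sqrt((1-p1)*(1-p2))).
sqrt(p1*p2) = sqrt(0.85*0.45) = 0.618466.
sqrt((1-p1)*(1-p2)) = sqrt(0.15*0.55) = 0.287228.
arg = 0.618466 + 0.287228 = 0.905694.
d = 2*arccos(0.905694) = 0.8756

0.8756


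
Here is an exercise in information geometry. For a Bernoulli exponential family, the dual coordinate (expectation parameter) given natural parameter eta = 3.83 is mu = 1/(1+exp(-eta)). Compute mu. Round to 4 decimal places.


Dual coordinate (expectation parameter) for Bernoulli:
mu = 1/(1+exp(-eta)).
eta = 3.83.
exp(-eta) = exp(-3.83) = 0.02171.
mu = 1/(1+0.02171) = 0.9788

0.9788


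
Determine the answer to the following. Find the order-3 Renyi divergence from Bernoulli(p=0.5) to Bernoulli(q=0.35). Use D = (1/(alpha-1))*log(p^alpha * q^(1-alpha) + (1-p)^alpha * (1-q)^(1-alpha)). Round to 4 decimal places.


Renyi divergence of order alpha between Bernoulli distributions:
D = (1/(alpha-1))*log(p^alpha * q^(1-alpha) + (1-p)^alpha * (1-q)^(1-alpha)).
alpha = 3, p = 0.5, q = 0.35.
p^alpha * q^(1-alpha) = 0.5^3 * 0.35^-2 = 1.020408.
(1-p)^alpha * (1-q)^(1-alpha) = 0.5^3 * 0.65^-2 = 0.295858.
sum = 1.020408 + 0.295858 = 1.316266.
D = (1/2)*log(1.316266) = 0.1374

0.1374


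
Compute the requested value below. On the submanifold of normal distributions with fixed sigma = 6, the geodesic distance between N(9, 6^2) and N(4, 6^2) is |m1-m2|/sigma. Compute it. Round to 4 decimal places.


On the fixed-variance normal subfamily, geodesic distance = |m1-m2|/sigma.
|9 - 4| = 5.
sigma = 6.
d = 5/6 = 0.8333

0.8333


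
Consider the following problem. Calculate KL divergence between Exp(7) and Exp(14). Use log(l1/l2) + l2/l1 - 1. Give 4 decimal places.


KL divergence for exponential family:
KL = log(l1/l2) + l2/l1 - 1.
log(7/14) = -0.693147.
14/7 = 2.0.
KL = -0.693147 + 2.0 - 1 = 0.3069

0.3069


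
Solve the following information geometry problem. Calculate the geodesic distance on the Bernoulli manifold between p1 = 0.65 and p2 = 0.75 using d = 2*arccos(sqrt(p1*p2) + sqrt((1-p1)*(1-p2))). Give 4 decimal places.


Geodesic distance on Bernoulli manifold:
d(p1,p2) = 2*arccos(sqrt(p1*p2) + sqrt((1-p1)*(1-p2))).
sqrt(p1*p2) = sqrt(0.65*0.75) = 0.698212.
sqrt((1-p1)*(1-p2)) = sqrt(0.35*0.25) = 0.295804.
arg = 0.698212 + 0.295804 = 0.994016.
d = 2*arccos(0.994016) = 0.2189

0.2189


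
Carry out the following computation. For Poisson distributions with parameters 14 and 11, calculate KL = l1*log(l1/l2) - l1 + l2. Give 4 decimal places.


KL divergence for Poisson:
KL = l1*log(l1/l2) - l1 + l2.
l1 = 14, l2 = 11.
log(14/11) = 0.241162.
l1*log(l1/l2) = 14 * 0.241162 = 3.376269.
KL = 3.376269 - 14 + 11 = 0.3763

0.3763


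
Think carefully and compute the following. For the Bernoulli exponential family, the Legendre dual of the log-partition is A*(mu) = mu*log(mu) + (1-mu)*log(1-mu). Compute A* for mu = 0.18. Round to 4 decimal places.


Legendre transform for Bernoulli:
A*(mu) = mu*log(mu) + (1-mu)*log(1-mu).
mu = 0.18, 1-mu = 0.82.
mu*log(mu) = 0.18*log(0.18) = -0.308664.
(1-mu)*log(1-mu) = 0.82*log(0.82) = -0.16273.
A* = -0.308664 + -0.16273 = -0.4714

-0.4714


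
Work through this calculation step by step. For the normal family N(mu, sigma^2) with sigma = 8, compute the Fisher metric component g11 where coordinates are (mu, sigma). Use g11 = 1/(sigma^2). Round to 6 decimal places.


For the 2-parameter normal family, the Fisher metric has:
  g11 = 1/sigma^2, g22 = 2/sigma^2.
sigma = 8, sigma^2 = 64.
g11 = 0.015625

0.015625


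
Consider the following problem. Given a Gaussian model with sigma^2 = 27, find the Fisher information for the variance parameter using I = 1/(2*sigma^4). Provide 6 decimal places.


Fisher information for variance: I(sigma^2) = 1/(2*sigma^4).
sigma^2 = 27, so sigma^4 = 729.
I = 1/(2*729) = 1/1458 = 0.000686

0.000686


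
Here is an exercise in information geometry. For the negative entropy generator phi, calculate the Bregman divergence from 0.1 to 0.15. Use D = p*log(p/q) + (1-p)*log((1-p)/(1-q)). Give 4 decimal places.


Bregman divergence with negative entropy generator:
D = p*log(p/q) + (1-p)*log((1-p)/(1-q)).
p = 0.1, q = 0.15.
p*log(p/q) = 0.1*log(0.1/0.15) = -0.040547.
(1-p)*log((1-p)/(1-q)) = 0.9*log(0.9/0.85) = 0.051443.
D = -0.040547 + 0.051443 = 0.0109

0.0109


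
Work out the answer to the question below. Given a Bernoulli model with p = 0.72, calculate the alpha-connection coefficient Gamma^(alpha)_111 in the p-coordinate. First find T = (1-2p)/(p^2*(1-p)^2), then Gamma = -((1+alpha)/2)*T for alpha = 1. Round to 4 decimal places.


Skewness (Amari-Chentsov) tensor: T = (1-2p)/(p^2*(1-p)^2).
p = 0.72, 1-2p = -0.44, p^2 = 0.5184, (1-p)^2 = 0.0784.
T = -0.44/(0.5184 * 0.0784) = -10.82609.
In the p-coordinate, Gamma^(alpha) = Gamma^(0) - (alpha/2)*T with Gamma^(0) = (1/2)*g'(p) = -T/2,
so Gamma^(alpha) = -((1+alpha)/2)*T.
alpha = 1, -(1+alpha)/2 = -1.0.
Gamma = -1.0 * -10.82609 = 10.8261

10.8261


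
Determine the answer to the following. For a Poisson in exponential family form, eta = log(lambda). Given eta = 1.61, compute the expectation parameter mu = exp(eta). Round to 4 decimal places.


Expectation parameter for Poisson exponential family:
mu = exp(eta).
eta = 1.61.
mu = exp(1.61) = 5.0028

5.0028


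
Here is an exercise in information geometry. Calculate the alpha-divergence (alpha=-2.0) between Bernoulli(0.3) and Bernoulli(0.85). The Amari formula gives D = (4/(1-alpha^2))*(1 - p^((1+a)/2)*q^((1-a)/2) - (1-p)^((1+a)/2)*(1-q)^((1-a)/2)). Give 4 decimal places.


Amari alpha-divergence:
D = (4/(1-alpha^2))*(1 - p^((1+a)/2)*q^((1-a)/2) - (1-p)^((1+a)/2)*(1-q)^((1-a)/2)).
alpha = -2.0, p = 0.3, q = 0.85.
e1 = (1+alpha)/2 = -0.5, e2 = (1-alpha)/2 = 1.5.
t1 = p^e1 * q^e2 = 0.3^-0.5 * 0.85^1.5 = 1.430763.
t2 = (1-p)^e1 * (1-q)^e2 = 0.7^-0.5 * 0.15^1.5 = 0.069437.
4/(1-alpha^2) = -1.333333.
D = -1.333333*(1 - 1.430763 - 0.069437) = 0.6669

0.6669


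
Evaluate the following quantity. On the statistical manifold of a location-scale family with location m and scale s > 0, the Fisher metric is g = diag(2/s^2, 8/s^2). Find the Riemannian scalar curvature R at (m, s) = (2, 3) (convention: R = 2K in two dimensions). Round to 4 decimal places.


The metric has the form g = (A dm^2 + B ds^2)/s^2 with A = 2, B = 8.
Substitute u = sqrt(A/B)*m: g = B*(du^2 + ds^2)/s^2, i.e. B times the
Poincare upper half-plane metric, which has constant Gaussian curvature -1.
Scaling a 2D metric by a constant c divides the Gaussian curvature by c,
so K = -1/B = -1/(8) = -0.1250 everywhere (the point (m, s) = (2, 3) is irrelevant:
the curvature is constant).
Scalar curvature in dimension 2: R = 2K = -2/(8) = -0.2500.

-0.2500


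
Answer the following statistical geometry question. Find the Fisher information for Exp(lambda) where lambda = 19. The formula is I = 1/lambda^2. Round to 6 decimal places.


Fisher information for exponential: I(lambda) = 1/lambda^2.
lambda = 19, lambda^2 = 361.
I = 1/361 = 0.002770

0.002770


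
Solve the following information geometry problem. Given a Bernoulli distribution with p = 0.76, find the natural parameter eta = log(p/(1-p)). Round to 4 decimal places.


Natural parameter for Bernoulli: eta = log(p/(1-p)).
p = 0.76, 1-p = 0.24.
p/(1-p) = 3.166667.
eta = log(3.166667) = 1.1527

1.1527


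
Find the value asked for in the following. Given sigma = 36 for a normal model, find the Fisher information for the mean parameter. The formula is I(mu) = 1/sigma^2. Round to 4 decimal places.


The Fisher information for the mean of a normal distribution is I(mu) = 1/sigma^2.
sigma = 36, so sigma^2 = 1296.
I(mu) = 1/1296 = 0.0008

0.0008


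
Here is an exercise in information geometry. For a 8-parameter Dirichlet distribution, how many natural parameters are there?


Exponential family dimension calculation:
Dirichlet with 8 components has 8 natural parameters.

8


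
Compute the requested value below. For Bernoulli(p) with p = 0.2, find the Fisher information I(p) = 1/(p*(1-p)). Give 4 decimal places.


For Bernoulli(p), Fisher information is I(p) = 1/(p*(1-p)).
p = 0.2, 1-p = 0.8.
p*(1-p) = 0.16.
I(p) = 1/0.16 = 6.2500

6.2500


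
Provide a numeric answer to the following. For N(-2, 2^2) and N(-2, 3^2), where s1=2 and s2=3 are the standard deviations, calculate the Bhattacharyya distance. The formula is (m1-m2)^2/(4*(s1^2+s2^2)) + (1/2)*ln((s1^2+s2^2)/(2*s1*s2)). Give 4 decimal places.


Bhattacharyya distance between two Gaussians:
DB = (m1-m2)^2/(4*(s1^2+s2^2)) + (1/2)*ln((s1^2+s2^2)/(2*s1*s2)).
(m1-m2)^2 = (0)^2 = 0.
s1^2+s2^2 = 4 + 9 = 13.
term1 = 0/52 = 0.0.
term2 = 0.5*ln(13/12.0) = 0.040021.
DB = 0.0 + 0.040021 = 0.0400

0.0400


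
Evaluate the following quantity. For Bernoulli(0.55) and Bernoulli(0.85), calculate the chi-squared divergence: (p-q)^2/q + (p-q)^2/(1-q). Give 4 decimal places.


Chi-squared divergence between Bernoulli distributions:
chi^2 = (p-q)^2/q + (p-q)^2/(1-q).
p = 0.55, q = 0.85, p-q = -0.3.
(p-q)^2 = 0.09.
term1 = 0.09/0.85 = 0.105882.
term2 = 0.09/0.15 = 0.6.
chi^2 = 0.105882 + 0.6 = 0.7059

0.7059


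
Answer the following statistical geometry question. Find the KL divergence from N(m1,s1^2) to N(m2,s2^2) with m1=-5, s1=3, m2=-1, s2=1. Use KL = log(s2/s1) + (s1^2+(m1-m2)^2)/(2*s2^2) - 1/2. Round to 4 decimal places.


KL divergence between normal distributions:
KL = log(s2/s1) + (s1^2 + (m1-m2)^2)/(2*s2^2) - 1/2.
log(1/3) = -1.098612.
(3^2 + (-5--1)^2)/(2*1^2) = (9 + 16)/2 = 12.5.
KL = -1.098612 + 12.5 - 0.5 = 10.9014

10.9014


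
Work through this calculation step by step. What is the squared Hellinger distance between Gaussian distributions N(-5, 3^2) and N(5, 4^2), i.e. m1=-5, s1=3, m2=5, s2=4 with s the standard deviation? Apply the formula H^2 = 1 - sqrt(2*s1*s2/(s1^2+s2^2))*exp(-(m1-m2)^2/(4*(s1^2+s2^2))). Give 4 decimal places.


Squared Hellinger distance for Gaussians:
H^2 = 1 - sqrt(2*s1*s2/(s1^2+s2^2)) * exp(-(m1-m2)^2/(4*(s1^2+s2^2))).
s1^2 = 9, s2^2 = 16, s1^2+s2^2 = 25.
sqrt(2*3*4/(25)) = 0.979796.
(m1-m2)^2 = (-10)^2 = 100.
exp(-100/(4*25)) = exp(-1.0) = 0.367879.
H^2 = 1 - 0.979796*0.367879 = 0.6396

0.6396


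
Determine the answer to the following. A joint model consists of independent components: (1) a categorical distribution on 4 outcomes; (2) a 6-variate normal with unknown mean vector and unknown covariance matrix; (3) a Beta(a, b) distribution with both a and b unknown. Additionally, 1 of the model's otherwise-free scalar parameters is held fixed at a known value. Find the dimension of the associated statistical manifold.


The dimension of a statistical manifold equals the number of free
(independent) real parameters of the model. For a product of independent
blocks the parameter counts add.
- categorical on 4 outcomes (probabilities sum to 1): 4-1 = 3.
- 6-variate normal: 6 (mean) + 6*7/2 = 21 (symmetric covariance) = 27.
- Beta (a, b): 2.
Total = 3 + 27 + 2 = 32.
1 parameter(s) fixed at known values: 32 - 1 = 31.
Dimension = 31

31


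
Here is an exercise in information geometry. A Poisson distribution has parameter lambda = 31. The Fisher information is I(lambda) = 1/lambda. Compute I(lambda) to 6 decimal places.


Fisher information for Poisson: I(lambda) = 1/lambda.
lambda = 31.
I(lambda) = 1/31 = 0.032258

0.032258


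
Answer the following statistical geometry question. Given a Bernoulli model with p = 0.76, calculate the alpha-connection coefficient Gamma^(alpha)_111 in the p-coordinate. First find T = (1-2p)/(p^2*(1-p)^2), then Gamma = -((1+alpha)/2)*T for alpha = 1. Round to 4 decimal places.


Skewness (Amari-Chentsov) tensor: T = (1-2p)/(p^2*(1-p)^2).
p = 0.76, 1-2p = -0.52, p^2 = 0.5776, (1-p)^2 = 0.0576.
T = -0.52/(0.5776 * 0.0576) = -15.629809.
In the p-coordinate, Gamma^(alpha) = Gamma^(0) - (alpha/2)*T with Gamma^(0) = (1/2)*g'(p) = -T/2,
so Gamma^(alpha) = -((1+alpha)/2)*T.
alpha = 1, -(1+alpha)/2 = -1.0.
Gamma = -1.0 * -15.629809 = 15.6298

15.6298


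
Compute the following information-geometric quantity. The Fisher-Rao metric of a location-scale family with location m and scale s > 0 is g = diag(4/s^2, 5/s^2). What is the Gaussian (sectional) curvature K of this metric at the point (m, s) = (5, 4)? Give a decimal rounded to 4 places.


The metric has the form g = (A dm^2 + B ds^2)/s^2 with A = 4, B = 5.
Substitute u = sqrt(A/B)*m: g = B*(du^2 + ds^2)/s^2, i.e. B times the
Poincare upper half-plane metric, which has constant Gaussian curvature -1.
Scaling a 2D metric by a constant c divides the Gaussian curvature by c,
so K = -1/B = -1/(5) = -0.2000 everywhere (the point (m, s) = (5, 4) is irrelevant:
the curvature is constant).
The requested Gaussian curvature is K = -0.2000.

-0.2000


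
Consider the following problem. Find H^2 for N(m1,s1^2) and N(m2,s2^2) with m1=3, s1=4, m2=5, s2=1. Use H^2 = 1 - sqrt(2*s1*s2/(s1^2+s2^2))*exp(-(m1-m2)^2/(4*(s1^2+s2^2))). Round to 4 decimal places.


Squared Hellinger distance for Gaussians:
H^2 = 1 - sqrt(2*s1*s2/(s1^2+s2^2)) * exp(-(m1-m2)^2/(4*(s1^2+s2^2))).
s1^2 = 16, s2^2 = 1, s1^2+s2^2 = 17.
sqrt(2*4*1/(17)) = 0.685994.
(m1-m2)^2 = (-2)^2 = 4.
exp(-4/(4*17)) = exp(-0.058824) = 0.942873.
H^2 = 1 - 0.685994*0.942873 = 0.3532

0.3532


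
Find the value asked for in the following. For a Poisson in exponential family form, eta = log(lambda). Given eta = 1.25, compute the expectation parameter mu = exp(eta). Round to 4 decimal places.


Expectation parameter for Poisson exponential family:
mu = exp(eta).
eta = 1.25.
mu = exp(1.25) = 3.4903

3.4903


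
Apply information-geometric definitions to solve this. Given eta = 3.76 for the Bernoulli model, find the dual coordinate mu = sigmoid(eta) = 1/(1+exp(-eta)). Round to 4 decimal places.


Dual coordinate (expectation parameter) for Bernoulli:
mu = 1/(1+exp(-eta)).
eta = 3.76.
exp(-eta) = exp(-3.76) = 0.023284.
mu = 1/(1+0.023284) = 0.9772

0.9772


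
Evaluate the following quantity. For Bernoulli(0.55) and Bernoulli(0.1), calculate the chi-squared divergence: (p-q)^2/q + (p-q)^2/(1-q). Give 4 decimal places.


Chi-squared divergence between Bernoulli distributions:
chi^2 = (p-q)^2/q + (p-q)^2/(1-q).
p = 0.55, q = 0.1, p-q = 0.45.
(p-q)^2 = 0.2025.
term1 = 0.2025/0.1 = 2.025.
term2 = 0.2025/0.9 = 0.225.
chi^2 = 2.025 + 0.225 = 2.2500

2.2500


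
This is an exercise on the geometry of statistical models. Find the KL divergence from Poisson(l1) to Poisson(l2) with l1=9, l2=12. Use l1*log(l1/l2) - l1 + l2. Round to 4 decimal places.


KL divergence for Poisson:
KL = l1*log(l1/l2) - l1 + l2.
l1 = 9, l2 = 12.
log(9/12) = -0.287682.
l1*log(l1/l2) = 9 * -0.287682 = -2.589139.
KL = -2.589139 - 9 + 12 = 0.4109

0.4109


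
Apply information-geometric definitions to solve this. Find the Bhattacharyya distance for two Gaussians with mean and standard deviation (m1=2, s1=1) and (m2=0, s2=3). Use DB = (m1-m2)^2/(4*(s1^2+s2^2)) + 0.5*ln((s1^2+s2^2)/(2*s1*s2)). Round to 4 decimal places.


Bhattacharyya distance between two Gaussians:
DB = (m1-m2)^2/(4*(s1^2+s2^2)) + (1/2)*ln((s1^2+s2^2)/(2*s1*s2)).
(m1-m2)^2 = (2)^2 = 4.
s1^2+s2^2 = 1 + 9 = 10.
term1 = 4/40 = 0.1.
term2 = 0.5*ln(10/6.0) = 0.255413.
DB = 0.1 + 0.255413 = 0.3554

0.3554


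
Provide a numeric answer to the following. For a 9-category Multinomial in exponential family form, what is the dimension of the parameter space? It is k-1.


Exponential family dimension calculation:
For Multinomial with k=9 categories, dim = k-1 = 8.

8


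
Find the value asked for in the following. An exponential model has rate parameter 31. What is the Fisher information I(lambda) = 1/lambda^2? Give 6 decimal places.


Fisher information for exponential: I(lambda) = 1/lambda^2.
lambda = 31, lambda^2 = 961.
I = 1/961 = 0.001041

0.001041


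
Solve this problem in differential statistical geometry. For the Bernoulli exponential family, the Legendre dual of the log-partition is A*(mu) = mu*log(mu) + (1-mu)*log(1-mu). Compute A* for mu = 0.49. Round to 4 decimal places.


Legendre transform for Bernoulli:
A*(mu) = mu*log(mu) + (1-mu)*log(1-mu).
mu = 0.49, 1-mu = 0.51.
mu*log(mu) = 0.49*log(0.49) = -0.349541.
(1-mu)*log(1-mu) = 0.51*log(0.51) = -0.343406.
A* = -0.349541 + -0.343406 = -0.6929

-0.6929


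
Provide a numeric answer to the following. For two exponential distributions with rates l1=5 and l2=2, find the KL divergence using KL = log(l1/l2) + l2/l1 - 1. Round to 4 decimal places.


KL divergence for exponential family:
KL = log(l1/l2) + l2/l1 - 1.
log(5/2) = 0.916291.
2/5 = 0.4.
KL = 0.916291 + 0.4 - 1 = 0.3163

0.3163


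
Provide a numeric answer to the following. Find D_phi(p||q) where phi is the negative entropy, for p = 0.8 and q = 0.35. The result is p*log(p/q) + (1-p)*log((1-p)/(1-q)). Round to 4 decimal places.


Bregman divergence with negative entropy generator:
D = p*log(p/q) + (1-p)*log((1-p)/(1-q)).
p = 0.8, q = 0.35.
p*log(p/q) = 0.8*log(0.8/0.35) = 0.661343.
(1-p)*log((1-p)/(1-q)) = 0.2*log(0.2/0.65) = -0.235731.
D = 0.661343 + -0.235731 = 0.4256

0.4256


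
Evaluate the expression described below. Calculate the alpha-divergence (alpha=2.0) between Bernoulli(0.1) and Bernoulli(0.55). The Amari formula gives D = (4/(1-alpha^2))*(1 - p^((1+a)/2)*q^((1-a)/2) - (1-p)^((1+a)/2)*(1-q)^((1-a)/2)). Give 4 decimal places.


Amari alpha-divergence:
D = (4/(1-alpha^2))*(1 - p^((1+a)/2)*q^((1-a)/2) - (1-p)^((1+a)/2)*(1-q)^((1-a)/2)).
alpha = 2.0, p = 0.1, q = 0.55.
e1 = (1+alpha)/2 = 1.5, e2 = (1-alpha)/2 = -0.5.
t1 = p^e1 * q^e2 = 0.1^1.5 * 0.55^-0.5 = 0.04264.
t2 = (1-p)^e1 * (1-q)^e2 = 0.9^1.5 * 0.45^-0.5 = 1.272792.
4/(1-alpha^2) = -1.333333.
D = -1.333333*(1 - 0.04264 - 1.272792) = 0.4206

0.4206


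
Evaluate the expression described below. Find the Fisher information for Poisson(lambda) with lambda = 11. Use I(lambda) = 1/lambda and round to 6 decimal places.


Fisher information for Poisson: I(lambda) = 1/lambda.
lambda = 11.
I(lambda) = 1/11 = 0.090909

0.090909


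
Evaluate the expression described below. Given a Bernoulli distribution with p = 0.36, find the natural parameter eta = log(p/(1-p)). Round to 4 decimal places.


Natural parameter for Bernoulli: eta = log(p/(1-p)).
p = 0.36, 1-p = 0.64.
p/(1-p) = 0.5625.
eta = log(0.5625) = -0.5754

-0.5754


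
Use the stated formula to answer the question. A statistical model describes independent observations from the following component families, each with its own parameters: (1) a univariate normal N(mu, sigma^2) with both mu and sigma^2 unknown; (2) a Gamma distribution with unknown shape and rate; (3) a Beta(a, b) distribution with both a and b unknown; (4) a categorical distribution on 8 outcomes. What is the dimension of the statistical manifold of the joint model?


The dimension of a statistical manifold equals the number of free
(independent) real parameters of the model. For a product of independent
blocks the parameter counts add.
- normal (mu, sigma^2): 2.
- Gamma (shape, rate): 2.
- Beta (a, b): 2.
- categorical on 8 outcomes (probabilities sum to 1): 8-1 = 7.
Total = 2 + 2 + 2 + 7 = 13.
Dimension = 13

13


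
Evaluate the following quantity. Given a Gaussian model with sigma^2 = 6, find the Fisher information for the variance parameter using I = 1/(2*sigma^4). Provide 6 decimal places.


Fisher information for variance: I(sigma^2) = 1/(2*sigma^4).
sigma^2 = 6, so sigma^4 = 36.
I = 1/(2*36) = 1/72 = 0.013889

0.013889


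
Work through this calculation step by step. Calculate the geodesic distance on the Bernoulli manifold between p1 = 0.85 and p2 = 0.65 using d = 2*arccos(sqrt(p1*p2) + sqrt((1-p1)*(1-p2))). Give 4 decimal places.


Geodesic distance on Bernoulli manifold:
d(p1,p2) = 2*arccos(sqrt(p1*p2) + sqrt((1-p1)*(1-p2))).
sqrt(p1*p2) = sqrt(0.85*0.65) = 0.743303.
sqrt((1-p1)*(1-p2)) = sqrt(0.15*0.35) = 0.229129.
arg = 0.743303 + 0.229129 = 0.972432.
d = 2*arccos(0.972432) = 0.4707

0.4707


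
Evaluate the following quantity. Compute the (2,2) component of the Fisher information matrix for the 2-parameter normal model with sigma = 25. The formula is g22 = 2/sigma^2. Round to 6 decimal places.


For the 2-parameter normal family, the Fisher metric has:
  g11 = 1/sigma^2, g22 = 2/sigma^2.
sigma = 25, sigma^2 = 625.
g22 = 0.003200

0.003200


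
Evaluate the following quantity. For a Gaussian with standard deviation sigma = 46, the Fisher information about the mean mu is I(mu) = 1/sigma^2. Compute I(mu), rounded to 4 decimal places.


The Fisher information for the mean of a normal distribution is I(mu) = 1/sigma^2.
sigma = 46, so sigma^2 = 2116.
I(mu) = 1/2116 = 0.0005

0.0005


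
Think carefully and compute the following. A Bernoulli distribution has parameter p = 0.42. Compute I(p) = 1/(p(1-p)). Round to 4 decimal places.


For Bernoulli(p), Fisher information is I(p) = 1/(p*(1-p)).
p = 0.42, 1-p = 0.58.
p*(1-p) = 0.2436.
I(p) = 1/0.2436 = 4.1051

4.1051


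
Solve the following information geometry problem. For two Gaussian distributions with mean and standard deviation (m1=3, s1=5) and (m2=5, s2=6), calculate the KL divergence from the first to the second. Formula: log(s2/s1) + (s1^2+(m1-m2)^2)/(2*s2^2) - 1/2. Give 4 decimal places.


KL divergence between normal distributions:
KL = log(s2/s1) + (s1^2 + (m1-m2)^2)/(2*s2^2) - 1/2.
log(6/5) = 0.182322.
(5^2 + (3-5)^2)/(2*6^2) = (25 + 4)/72 = 0.402778.
KL = 0.182322 + 0.402778 - 0.5 = 0.0851

0.0851


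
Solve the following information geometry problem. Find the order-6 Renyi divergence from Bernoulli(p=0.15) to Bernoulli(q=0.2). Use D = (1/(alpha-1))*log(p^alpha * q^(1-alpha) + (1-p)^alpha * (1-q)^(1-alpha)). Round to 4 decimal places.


Renyi divergence of order alpha between Bernoulli distributions:
D = (1/(alpha-1))*log(p^alpha * q^(1-alpha) + (1-p)^alpha * (1-q)^(1-alpha)).
alpha = 6, p = 0.15, q = 0.2.
p^alpha * q^(1-alpha) = 0.15^6 * 0.2^-5 = 0.035596.
(1-p)^alpha * (1-q)^(1-alpha) = 0.85^6 * 0.8^-5 = 1.150969.
sum = 0.035596 + 1.150969 = 1.186565.
D = (1/5)*log(1.186565) = 0.0342

0.0342


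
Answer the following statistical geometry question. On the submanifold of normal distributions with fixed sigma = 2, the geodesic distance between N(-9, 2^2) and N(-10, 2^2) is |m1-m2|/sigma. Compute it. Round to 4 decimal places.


On the fixed-variance normal subfamily, geodesic distance = |m1-m2|/sigma.
|-9 - -10| = 1.
sigma = 2.
d = 1/2 = 0.5000

0.5000


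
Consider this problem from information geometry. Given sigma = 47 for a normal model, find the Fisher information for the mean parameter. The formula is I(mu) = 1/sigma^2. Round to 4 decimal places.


The Fisher information for the mean of a normal distribution is I(mu) = 1/sigma^2.
sigma = 47, so sigma^2 = 2209.
I(mu) = 1/2209 = 0.0005

0.0005


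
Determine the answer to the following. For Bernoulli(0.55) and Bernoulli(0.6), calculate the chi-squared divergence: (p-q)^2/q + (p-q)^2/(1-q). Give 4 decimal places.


Chi-squared divergence between Bernoulli distributions:
chi^2 = (p-q)^2/q + (p-q)^2/(1-q).
p = 0.55, q = 0.6, p-q = -0.05.
(p-q)^2 = 0.0025.
term1 = 0.0025/0.6 = 0.004167.
term2 = 0.0025/0.4 = 0.00625.
chi^2 = 0.004167 + 0.00625 = 0.0104

0.0104


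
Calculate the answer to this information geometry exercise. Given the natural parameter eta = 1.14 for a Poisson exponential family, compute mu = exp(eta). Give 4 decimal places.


Expectation parameter for Poisson exponential family:
mu = exp(eta).
eta = 1.14.
mu = exp(1.14) = 3.1268

3.1268


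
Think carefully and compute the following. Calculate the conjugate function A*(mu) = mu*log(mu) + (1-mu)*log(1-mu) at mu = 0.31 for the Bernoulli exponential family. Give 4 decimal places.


Legendre transform for Bernoulli:
A*(mu) = mu*log(mu) + (1-mu)*log(1-mu).
mu = 0.31, 1-mu = 0.69.
mu*log(mu) = 0.31*log(0.31) = -0.363067.
(1-mu)*log(1-mu) = 0.69*log(0.69) = -0.256034.
A* = -0.363067 + -0.256034 = -0.6191

-0.6191


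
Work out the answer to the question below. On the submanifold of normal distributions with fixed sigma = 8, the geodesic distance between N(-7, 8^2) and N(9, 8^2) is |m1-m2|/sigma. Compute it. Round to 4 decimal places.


On the fixed-variance normal subfamily, geodesic distance = |m1-m2|/sigma.
|-7 - 9| = 16.
sigma = 8.
d = 16/8 = 2.0000

2.0000


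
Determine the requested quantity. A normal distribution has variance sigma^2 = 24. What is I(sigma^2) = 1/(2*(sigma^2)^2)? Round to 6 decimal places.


Fisher information for variance: I(sigma^2) = 1/(2*sigma^4).
sigma^2 = 24, so sigma^4 = 576.
I = 1/(2*576) = 1/1152 = 0.000868

0.000868


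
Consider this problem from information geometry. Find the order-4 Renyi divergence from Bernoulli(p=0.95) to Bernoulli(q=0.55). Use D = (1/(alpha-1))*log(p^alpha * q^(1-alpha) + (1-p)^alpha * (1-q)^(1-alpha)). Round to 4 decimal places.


Renyi divergence of order alpha between Bernoulli distributions:
D = (1/(alpha-1))*log(p^alpha * q^(1-alpha) + (1-p)^alpha * (1-q)^(1-alpha)).
alpha = 4, p = 0.95, q = 0.55.
p^alpha * q^(1-alpha) = 0.95^4 * 0.55^-3 = 4.895605.
(1-p)^alpha * (1-q)^(1-alpha) = 0.05^4 * 0.45^-3 = 6.9e-05.
sum = 4.895605 + 6.9e-05 = 4.895673.
D = (1/3)*log(4.895673) = 0.5295

0.5295


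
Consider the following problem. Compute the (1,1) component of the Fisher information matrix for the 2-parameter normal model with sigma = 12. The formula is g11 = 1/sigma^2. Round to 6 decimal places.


For the 2-parameter normal family, the Fisher metric has:
  g11 = 1/sigma^2, g22 = 2/sigma^2.
sigma = 12, sigma^2 = 144.
g11 = 0.006944

0.006944


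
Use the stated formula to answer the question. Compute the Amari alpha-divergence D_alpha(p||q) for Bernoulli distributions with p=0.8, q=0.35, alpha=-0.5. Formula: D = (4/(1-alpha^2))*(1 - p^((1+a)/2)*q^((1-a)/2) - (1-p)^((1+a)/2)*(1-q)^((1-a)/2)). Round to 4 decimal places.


Amari alpha-divergence:
D = (4/(1-alpha^2))*(1 - p^((1+a)/2)*q^((1-a)/2) - (1-p)^((1+a)/2)*(1-q)^((1-a)/2)).
alpha = -0.5, p = 0.8, q = 0.35.
e1 = (1+alpha)/2 = 0.25, e2 = (1-alpha)/2 = 0.75.
t1 = p^e1 * q^e2 = 0.8^0.25 * 0.35^0.75 = 0.430352.
t2 = (1-p)^e1 * (1-q)^e2 = 0.2^0.25 * 0.65^0.75 = 0.484108.
4/(1-alpha^2) = 5.333333.
D = 5.333333*(1 - 0.430352 - 0.484108) = 0.4562

0.4562


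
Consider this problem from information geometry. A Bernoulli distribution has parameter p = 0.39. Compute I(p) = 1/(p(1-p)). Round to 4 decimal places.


For Bernoulli(p), Fisher information is I(p) = 1/(p*(1-p)).
p = 0.39, 1-p = 0.61.
p*(1-p) = 0.2379.
I(p) = 1/0.2379 = 4.2034

4.2034


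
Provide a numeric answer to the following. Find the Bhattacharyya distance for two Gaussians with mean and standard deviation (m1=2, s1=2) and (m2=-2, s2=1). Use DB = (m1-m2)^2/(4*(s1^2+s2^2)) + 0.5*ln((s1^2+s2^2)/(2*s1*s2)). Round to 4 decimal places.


Bhattacharyya distance between two Gaussians:
DB = (m1-m2)^2/(4*(s1^2+s2^2)) + (1/2)*ln((s1^2+s2^2)/(2*s1*s2)).
(m1-m2)^2 = (4)^2 = 16.
s1^2+s2^2 = 4 + 1 = 5.
term1 = 16/20 = 0.8.
term2 = 0.5*ln(5/4.0) = 0.111572.
DB = 0.8 + 0.111572 = 0.9116

0.9116
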